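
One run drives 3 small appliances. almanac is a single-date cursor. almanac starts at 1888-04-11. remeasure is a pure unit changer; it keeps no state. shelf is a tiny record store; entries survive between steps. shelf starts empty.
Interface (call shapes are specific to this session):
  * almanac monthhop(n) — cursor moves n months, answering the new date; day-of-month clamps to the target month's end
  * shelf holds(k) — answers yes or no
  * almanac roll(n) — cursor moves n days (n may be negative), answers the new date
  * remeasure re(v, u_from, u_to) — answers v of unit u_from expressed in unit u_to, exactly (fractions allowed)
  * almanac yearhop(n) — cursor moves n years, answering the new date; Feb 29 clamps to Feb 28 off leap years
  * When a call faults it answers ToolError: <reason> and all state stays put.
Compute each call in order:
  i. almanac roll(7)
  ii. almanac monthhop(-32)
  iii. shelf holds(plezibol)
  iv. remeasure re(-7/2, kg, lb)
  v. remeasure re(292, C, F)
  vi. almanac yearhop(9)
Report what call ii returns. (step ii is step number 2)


-- 1. almanac roll(n='7') : 1888-04-18
-- 2. almanac monthhop(n='-32') : 1885-08-18
-- 3. shelf holds(k='plezibol') : no
-- 4. remeasure re(v='-7/2', u_from='kg', u_to='lb') : -50000000/6479891
-- 5. remeasure re(v='292', u_from='C', u_to='F') : 2788/5
-- 6. almanac yearhop(n='9') : 1894-08-18

Answer: 1885-08-18


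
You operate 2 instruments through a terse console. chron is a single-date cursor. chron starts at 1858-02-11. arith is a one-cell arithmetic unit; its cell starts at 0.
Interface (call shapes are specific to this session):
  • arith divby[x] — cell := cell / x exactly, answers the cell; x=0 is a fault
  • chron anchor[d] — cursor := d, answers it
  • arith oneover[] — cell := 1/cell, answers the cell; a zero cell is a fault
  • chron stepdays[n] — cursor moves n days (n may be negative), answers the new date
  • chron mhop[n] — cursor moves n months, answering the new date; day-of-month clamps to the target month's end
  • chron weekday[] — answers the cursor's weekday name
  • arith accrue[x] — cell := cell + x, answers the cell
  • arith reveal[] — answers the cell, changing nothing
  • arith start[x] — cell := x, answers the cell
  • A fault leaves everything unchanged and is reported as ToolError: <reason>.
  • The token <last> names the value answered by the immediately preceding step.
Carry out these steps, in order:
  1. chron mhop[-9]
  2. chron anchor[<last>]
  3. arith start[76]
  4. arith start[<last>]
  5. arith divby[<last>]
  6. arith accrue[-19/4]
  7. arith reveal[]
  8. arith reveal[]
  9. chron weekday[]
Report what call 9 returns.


→ chron mhop(n='-9')
← 1857-05-11
→ chron anchor(d='<last>')
← 1857-05-11
→ arith start(x='76')
← 76
→ arith start(x='<last>')
← 76
→ arith divby(x='<last>')
← 1
→ arith accrue(x='-19/4')
← -15/4
→ arith reveal()
← -15/4
→ arith reveal()
← -15/4
→ chron weekday()
← Monday

Answer: Monday


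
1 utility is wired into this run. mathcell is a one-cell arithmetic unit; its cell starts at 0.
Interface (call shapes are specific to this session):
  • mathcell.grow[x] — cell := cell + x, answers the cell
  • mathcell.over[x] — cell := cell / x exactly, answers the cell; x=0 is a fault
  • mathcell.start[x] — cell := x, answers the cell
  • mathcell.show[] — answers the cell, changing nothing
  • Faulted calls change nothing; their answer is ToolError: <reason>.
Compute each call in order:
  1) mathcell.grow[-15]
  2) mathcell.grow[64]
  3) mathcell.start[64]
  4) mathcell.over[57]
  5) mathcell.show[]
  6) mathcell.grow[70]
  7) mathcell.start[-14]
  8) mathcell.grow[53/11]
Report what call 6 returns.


Answer: 4054/57

Derivation:
>> mathcell.grow(x: -15)
<< -15
>> mathcell.grow(x: 64)
<< 49
>> mathcell.start(x: 64)
<< 64
>> mathcell.over(x: 57)
<< 64/57
>> mathcell.show()
<< 64/57
>> mathcell.grow(x: 70)
<< 4054/57
>> mathcell.start(x: -14)
<< -14
>> mathcell.grow(x: 53/11)
<< -101/11


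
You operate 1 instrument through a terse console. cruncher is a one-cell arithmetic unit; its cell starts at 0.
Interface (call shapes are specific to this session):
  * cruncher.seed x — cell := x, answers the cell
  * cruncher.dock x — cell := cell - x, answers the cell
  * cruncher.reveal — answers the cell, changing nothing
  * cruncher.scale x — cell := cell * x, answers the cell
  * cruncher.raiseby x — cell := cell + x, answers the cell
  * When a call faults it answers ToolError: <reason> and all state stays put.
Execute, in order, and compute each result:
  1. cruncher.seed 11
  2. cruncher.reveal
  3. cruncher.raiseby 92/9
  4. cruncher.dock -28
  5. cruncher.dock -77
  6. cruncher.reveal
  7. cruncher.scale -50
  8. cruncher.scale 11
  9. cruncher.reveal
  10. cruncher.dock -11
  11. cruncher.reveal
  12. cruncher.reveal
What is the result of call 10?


Act: cruncher.seed[x=11]
Obs: 11
Act: cruncher.reveal[]
Obs: 11
Act: cruncher.raiseby[x=92/9]
Obs: 191/9
Act: cruncher.dock[x=-28]
Obs: 443/9
Act: cruncher.dock[x=-77]
Obs: 1136/9
Act: cruncher.reveal[]
Obs: 1136/9
Act: cruncher.scale[x=-50]
Obs: -56800/9
Act: cruncher.scale[x=11]
Obs: -624800/9
Act: cruncher.reveal[]
Obs: -624800/9
Act: cruncher.dock[x=-11]
Obs: -624701/9
Act: cruncher.reveal[]
Obs: -624701/9
Act: cruncher.reveal[]
Obs: -624701/9

Answer: -624701/9


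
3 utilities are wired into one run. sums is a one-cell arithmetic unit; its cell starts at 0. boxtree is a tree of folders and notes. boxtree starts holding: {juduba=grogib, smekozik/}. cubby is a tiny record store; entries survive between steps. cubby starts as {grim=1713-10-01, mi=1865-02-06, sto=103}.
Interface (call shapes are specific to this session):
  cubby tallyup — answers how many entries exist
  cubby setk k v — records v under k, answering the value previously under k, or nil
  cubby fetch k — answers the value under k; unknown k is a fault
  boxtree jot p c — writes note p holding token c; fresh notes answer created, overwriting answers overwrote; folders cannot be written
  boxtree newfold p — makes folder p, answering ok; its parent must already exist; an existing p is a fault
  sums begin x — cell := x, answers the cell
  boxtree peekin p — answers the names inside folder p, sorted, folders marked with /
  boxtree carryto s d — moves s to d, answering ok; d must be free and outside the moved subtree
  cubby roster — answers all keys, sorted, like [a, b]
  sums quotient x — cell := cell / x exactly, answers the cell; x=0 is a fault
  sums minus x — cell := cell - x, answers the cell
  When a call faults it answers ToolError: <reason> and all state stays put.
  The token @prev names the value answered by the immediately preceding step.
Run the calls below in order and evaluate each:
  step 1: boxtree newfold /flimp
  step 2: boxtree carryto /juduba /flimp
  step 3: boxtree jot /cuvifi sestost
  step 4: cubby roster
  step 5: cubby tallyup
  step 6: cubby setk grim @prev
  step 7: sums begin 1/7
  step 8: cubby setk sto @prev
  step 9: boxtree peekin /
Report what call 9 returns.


Answer: [cuvifi, flimp/, juduba, smekozik/]

Derivation:
→ boxtree newfold(/flimp)
← ok
→ boxtree carryto(/juduba, /flimp)
← ToolError: exists
→ boxtree jot(/cuvifi, sestost)
← created
→ cubby roster()
← [grim, mi, sto]
→ cubby tallyup()
← 3
→ cubby setk(grim, @prev)
← 1713-10-01
→ sums begin(1/7)
← 1/7
→ cubby setk(sto, @prev)
← 103
→ boxtree peekin(/)
← [cuvifi, flimp/, juduba, smekozik/]


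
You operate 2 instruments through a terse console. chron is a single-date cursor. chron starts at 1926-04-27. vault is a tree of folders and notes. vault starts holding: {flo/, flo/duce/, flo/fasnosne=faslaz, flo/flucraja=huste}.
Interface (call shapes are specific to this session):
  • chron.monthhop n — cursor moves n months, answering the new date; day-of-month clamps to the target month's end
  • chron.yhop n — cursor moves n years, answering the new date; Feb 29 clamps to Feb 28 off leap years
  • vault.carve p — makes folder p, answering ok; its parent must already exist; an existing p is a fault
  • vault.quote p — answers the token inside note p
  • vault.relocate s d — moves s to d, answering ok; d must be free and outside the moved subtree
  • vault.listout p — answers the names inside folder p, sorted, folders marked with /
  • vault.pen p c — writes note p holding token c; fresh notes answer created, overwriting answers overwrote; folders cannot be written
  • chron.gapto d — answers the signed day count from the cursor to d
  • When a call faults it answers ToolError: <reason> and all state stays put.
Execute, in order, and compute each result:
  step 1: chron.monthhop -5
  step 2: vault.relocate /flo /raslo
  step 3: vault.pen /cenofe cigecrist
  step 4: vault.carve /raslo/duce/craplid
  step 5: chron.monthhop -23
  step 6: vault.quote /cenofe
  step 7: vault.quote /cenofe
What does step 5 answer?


Answer: 1923-12-27

Derivation:
Now I run chron.monthhop on n='-5': 1925-11-27.
Calling vault.relocate on s='/flo', d='/raslo', → ok.
Then vault.pen on p='/cenofe', c='cigecrist', yielding created.
I invoke vault.carve on p='/raslo/duce/craplid', and observe ok.
I use chron.monthhop on n='-23', which returns 1923-12-27.
I try vault.quote on p='/cenofe', giving cigecrist.
Using vault.quote on p='/cenofe', and get cigecrist.


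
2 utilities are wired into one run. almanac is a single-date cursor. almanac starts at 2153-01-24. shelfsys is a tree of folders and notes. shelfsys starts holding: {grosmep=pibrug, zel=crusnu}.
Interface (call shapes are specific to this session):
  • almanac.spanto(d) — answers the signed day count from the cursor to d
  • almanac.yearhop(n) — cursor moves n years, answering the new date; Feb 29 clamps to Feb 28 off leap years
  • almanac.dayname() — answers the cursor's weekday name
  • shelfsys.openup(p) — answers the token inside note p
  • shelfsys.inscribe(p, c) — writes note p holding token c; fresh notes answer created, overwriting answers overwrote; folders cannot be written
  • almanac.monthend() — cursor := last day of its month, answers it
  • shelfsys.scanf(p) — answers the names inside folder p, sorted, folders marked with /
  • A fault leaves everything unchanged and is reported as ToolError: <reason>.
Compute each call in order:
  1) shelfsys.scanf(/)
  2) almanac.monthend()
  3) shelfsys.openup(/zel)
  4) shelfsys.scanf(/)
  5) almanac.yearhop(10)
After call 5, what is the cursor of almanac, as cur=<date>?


Then shelfsys.scanf(p: /), which returns [grosmep, zel].
I use almanac.monthend, which returns 2153-01-31.
Invoking shelfsys.openup(p: /zel): crusnu.
I use shelfsys.scanf(p: /), — result: [grosmep, zel].
Now I run almanac.yearhop(n: 10), — result: 2163-01-31.

Answer: cur=2163-01-31


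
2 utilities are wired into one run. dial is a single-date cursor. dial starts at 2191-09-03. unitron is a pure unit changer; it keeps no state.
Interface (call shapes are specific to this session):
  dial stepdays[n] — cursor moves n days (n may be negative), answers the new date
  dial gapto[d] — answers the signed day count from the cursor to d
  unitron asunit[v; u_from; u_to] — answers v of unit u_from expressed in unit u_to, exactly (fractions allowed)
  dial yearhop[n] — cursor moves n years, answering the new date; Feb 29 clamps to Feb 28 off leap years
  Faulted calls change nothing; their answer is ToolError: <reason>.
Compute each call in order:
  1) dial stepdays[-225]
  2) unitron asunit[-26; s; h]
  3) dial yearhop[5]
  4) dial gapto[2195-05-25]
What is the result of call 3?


==> dial stepdays(n→-225)
<== 2191-01-21
==> unitron asunit(v→-26, u_from→s, u_to→h)
<== -13/1800
==> dial yearhop(n→5)
<== 2196-01-21
==> dial gapto(d→2195-05-25)
<== -241

Answer: 2196-01-21


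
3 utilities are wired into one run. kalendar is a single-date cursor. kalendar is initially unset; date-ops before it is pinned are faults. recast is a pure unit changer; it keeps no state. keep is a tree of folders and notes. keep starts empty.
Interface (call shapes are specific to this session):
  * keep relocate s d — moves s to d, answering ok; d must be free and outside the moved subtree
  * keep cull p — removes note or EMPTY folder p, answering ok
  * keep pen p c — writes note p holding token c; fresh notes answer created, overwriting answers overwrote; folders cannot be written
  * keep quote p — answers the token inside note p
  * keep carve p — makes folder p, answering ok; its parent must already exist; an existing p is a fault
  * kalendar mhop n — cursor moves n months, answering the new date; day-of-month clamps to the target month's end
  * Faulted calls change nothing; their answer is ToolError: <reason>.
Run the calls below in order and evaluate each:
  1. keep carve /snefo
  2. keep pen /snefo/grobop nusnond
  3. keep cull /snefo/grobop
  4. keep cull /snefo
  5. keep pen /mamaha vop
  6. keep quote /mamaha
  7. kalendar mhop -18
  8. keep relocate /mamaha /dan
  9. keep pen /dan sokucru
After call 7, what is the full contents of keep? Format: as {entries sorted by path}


Answer: {mamaha=vop}

Derivation:
·→ keep carve(p='/snefo')
·← ok
·→ keep pen(p='/snefo/grobop', c='nusnond')
·← created
·→ keep cull(p='/snefo/grobop')
·← ok
·→ keep cull(p='/snefo')
·← ok
·→ keep pen(p='/mamaha', c='vop')
·← created
·→ keep quote(p='/mamaha')
·← vop
·→ kalendar mhop(n='-18')
·← ToolError: no date set
·→ keep relocate(s='/mamaha', d='/dan')
·← ok
·→ keep pen(p='/dan', c='sokucru')
·← overwrote


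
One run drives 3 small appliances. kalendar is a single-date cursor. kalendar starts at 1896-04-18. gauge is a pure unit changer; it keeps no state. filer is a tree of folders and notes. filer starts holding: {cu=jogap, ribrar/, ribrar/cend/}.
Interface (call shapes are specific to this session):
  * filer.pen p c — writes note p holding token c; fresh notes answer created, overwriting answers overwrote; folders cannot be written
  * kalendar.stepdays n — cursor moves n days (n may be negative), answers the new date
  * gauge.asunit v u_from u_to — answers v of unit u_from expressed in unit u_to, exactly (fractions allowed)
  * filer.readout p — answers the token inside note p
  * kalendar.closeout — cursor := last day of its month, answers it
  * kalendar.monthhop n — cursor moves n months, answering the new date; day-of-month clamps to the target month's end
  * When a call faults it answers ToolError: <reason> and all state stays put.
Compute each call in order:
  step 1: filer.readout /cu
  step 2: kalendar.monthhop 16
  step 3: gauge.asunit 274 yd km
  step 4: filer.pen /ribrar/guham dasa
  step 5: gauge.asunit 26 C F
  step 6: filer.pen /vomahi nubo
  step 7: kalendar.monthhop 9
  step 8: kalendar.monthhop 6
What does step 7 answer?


Step: filer.readout[p=/cu]
Result: jogap
Step: kalendar.monthhop[n=16]
Result: 1897-08-18
Step: gauge.asunit[v=274; u_from=yd; u_to=km]
Result: 156591/625000
Step: filer.pen[p=/ribrar/guham; c=dasa]
Result: created
Step: gauge.asunit[v=26; u_from=C; u_to=F]
Result: 394/5
Step: filer.pen[p=/vomahi; c=nubo]
Result: created
Step: kalendar.monthhop[n=9]
Result: 1898-05-18
Step: kalendar.monthhop[n=6]
Result: 1898-11-18

Answer: 1898-05-18


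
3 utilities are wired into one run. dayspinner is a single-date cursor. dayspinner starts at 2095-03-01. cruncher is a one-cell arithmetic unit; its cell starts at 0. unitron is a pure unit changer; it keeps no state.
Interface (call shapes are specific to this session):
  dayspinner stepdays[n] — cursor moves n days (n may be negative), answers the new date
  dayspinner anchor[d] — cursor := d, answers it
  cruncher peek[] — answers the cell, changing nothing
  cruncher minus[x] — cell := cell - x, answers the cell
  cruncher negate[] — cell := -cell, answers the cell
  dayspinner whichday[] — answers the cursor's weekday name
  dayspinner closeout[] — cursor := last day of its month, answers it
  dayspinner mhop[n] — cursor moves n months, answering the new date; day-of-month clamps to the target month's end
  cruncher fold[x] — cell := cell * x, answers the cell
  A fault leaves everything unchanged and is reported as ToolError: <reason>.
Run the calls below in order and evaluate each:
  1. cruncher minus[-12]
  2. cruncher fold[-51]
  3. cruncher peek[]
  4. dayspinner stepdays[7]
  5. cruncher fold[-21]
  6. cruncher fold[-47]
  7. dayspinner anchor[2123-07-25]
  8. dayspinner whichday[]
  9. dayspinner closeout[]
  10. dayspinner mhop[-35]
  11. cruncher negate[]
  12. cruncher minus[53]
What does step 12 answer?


Answer: 603991

Derivation:
Next I call cruncher minus(x→-12), → 12.
Now I run cruncher fold(x→-51), — result: -612.
I use cruncher peek(), — result: -612.
I call dayspinner stepdays(n→7), giving 2095-03-08.
I run cruncher fold(x→-21), → 12852.
Invoking cruncher fold(x→-47), and observe -604044.
I use dayspinner anchor(d→2123-07-25), and see 2123-07-25.
Now I run dayspinner whichday(), and get Sunday.
I invoke dayspinner closeout(), giving 2123-07-31.
Invoking dayspinner mhop(n→-35), and observe 2120-08-31.
Then cruncher negate, and observe 604044.
Invoking cruncher minus(x→53), — result: 603991.


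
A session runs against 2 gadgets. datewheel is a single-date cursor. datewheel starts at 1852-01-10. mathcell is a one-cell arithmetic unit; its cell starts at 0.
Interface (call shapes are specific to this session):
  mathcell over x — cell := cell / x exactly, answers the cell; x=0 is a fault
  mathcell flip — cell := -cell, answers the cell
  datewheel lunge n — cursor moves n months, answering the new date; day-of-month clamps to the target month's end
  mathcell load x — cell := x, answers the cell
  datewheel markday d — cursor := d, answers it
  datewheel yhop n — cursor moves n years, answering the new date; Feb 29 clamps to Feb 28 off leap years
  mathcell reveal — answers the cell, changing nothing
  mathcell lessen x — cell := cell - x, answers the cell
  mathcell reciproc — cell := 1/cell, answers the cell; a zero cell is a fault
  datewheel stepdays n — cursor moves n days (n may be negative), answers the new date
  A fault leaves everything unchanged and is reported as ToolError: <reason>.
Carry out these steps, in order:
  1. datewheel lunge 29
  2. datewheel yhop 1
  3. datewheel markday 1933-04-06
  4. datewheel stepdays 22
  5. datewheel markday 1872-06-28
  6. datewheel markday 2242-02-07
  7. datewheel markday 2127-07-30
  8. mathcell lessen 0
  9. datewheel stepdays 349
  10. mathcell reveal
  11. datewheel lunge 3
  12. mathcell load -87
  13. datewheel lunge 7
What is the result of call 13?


$ datewheel lunge n→29
= 1854-06-10
$ datewheel yhop n→1
= 1855-06-10
$ datewheel markday d→1933-04-06
= 1933-04-06
$ datewheel stepdays n→22
= 1933-04-28
$ datewheel markday d→1872-06-28
= 1872-06-28
$ datewheel markday d→2242-02-07
= 2242-02-07
$ datewheel markday d→2127-07-30
= 2127-07-30
$ mathcell lessen x→0
= 0
$ datewheel stepdays n→349
= 2128-07-13
$ mathcell reveal
= 0
$ datewheel lunge n→3
= 2128-10-13
$ mathcell load x→-87
= -87
$ datewheel lunge n→7
= 2129-05-13

Answer: 2129-05-13


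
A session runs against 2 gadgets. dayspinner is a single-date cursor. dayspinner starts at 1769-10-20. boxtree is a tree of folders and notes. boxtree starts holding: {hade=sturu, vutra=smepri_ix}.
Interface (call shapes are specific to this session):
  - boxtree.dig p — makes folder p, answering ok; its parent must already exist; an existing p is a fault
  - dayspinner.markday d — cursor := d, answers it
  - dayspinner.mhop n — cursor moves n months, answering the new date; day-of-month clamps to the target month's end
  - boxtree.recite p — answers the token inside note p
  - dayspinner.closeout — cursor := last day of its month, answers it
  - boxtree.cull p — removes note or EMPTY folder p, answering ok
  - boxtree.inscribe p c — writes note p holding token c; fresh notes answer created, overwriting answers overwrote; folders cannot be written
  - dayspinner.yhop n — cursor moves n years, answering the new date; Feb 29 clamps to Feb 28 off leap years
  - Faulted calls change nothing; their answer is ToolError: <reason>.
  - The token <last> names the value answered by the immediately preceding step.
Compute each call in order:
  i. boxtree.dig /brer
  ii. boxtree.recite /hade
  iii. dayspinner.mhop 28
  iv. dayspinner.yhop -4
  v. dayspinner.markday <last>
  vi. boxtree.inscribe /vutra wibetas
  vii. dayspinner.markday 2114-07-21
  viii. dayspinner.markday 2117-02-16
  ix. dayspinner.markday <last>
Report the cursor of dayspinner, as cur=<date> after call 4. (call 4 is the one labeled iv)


Act: dig[p=/brer]
Obs: ok
Act: recite[p=/hade]
Obs: sturu
Act: mhop[n=28]
Obs: 1772-02-20
Act: yhop[n=-4]
Obs: 1768-02-20
Act: markday[d=<last>]
Obs: 1768-02-20
Act: inscribe[p=/vutra; c=wibetas]
Obs: overwrote
Act: markday[d=2114-07-21]
Obs: 2114-07-21
Act: markday[d=2117-02-16]
Obs: 2117-02-16
Act: markday[d=<last>]
Obs: 2117-02-16

Answer: cur=1768-02-20


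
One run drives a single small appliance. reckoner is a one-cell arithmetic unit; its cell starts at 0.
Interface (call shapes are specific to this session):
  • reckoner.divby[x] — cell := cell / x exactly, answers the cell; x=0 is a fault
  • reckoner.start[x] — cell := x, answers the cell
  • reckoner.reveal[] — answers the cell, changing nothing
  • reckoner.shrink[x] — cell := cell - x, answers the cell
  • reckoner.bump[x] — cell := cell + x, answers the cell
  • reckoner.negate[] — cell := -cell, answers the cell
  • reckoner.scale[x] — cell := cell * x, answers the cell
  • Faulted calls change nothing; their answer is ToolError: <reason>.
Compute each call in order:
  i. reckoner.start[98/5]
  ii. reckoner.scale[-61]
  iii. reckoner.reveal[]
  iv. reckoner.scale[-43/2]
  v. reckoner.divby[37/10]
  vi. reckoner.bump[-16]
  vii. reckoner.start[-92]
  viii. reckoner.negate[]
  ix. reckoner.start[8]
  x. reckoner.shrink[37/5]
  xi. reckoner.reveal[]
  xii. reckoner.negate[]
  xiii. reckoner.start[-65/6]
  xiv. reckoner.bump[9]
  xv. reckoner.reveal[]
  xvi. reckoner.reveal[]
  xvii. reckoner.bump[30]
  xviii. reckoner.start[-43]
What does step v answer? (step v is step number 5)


Answer: 257054/37

Derivation:
·→ reckoner.start(x→98/5)
·← 98/5
·→ reckoner.scale(x→-61)
·← -5978/5
·→ reckoner.reveal()
·← -5978/5
·→ reckoner.scale(x→-43/2)
·← 128527/5
·→ reckoner.divby(x→37/10)
·← 257054/37
·→ reckoner.bump(x→-16)
·← 256462/37
·→ reckoner.start(x→-92)
·← -92
·→ reckoner.negate()
·← 92
·→ reckoner.start(x→8)
·← 8
·→ reckoner.shrink(x→37/5)
·← 3/5
·→ reckoner.reveal()
·← 3/5
·→ reckoner.negate()
·← -3/5
·→ reckoner.start(x→-65/6)
·← -65/6
·→ reckoner.bump(x→9)
·← -11/6
·→ reckoner.reveal()
·← -11/6
·→ reckoner.reveal()
·← -11/6
·→ reckoner.bump(x→30)
·← 169/6
·→ reckoner.start(x→-43)
·← -43


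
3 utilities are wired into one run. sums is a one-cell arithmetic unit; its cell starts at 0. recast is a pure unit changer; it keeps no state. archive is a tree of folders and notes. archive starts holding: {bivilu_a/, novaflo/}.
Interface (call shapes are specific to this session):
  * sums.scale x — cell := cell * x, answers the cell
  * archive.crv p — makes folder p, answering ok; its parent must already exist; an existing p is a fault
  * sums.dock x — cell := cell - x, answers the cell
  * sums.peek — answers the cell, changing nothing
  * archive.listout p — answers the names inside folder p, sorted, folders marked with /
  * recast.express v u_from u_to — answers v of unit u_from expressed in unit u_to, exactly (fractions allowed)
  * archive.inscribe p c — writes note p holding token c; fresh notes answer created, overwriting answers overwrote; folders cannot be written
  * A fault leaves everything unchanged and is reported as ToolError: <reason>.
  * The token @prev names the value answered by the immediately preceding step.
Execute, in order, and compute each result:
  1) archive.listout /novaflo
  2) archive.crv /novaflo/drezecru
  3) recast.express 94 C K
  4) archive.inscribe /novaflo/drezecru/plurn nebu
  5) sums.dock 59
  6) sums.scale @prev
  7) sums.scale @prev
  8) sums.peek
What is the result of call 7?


Answer: 12117361

Derivation:
~$ archive.listout p='/novaflo'
= []
~$ archive.crv p='/novaflo/drezecru'
= ok
~$ recast.express v='94' u_from='C' u_to='K'
= 7343/20
~$ archive.inscribe p='/novaflo/drezecru/plurn' c='nebu'
= created
~$ sums.dock x='59'
= -59
~$ sums.scale x='@prev'
= 3481
~$ sums.scale x='@prev'
= 12117361
~$ sums.peek
= 12117361


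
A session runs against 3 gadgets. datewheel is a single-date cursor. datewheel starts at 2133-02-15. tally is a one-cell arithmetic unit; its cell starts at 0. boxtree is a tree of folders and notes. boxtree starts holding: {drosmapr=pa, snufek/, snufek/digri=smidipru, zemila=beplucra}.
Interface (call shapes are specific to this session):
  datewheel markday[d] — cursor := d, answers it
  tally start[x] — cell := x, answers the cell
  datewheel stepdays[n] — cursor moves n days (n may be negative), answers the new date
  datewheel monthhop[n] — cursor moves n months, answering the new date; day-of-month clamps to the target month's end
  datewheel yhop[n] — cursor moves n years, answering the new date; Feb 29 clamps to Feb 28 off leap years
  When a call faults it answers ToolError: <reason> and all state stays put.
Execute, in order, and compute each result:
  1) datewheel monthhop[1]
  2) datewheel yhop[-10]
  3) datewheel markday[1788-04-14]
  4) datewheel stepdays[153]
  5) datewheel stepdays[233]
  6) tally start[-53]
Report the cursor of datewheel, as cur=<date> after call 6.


Answer: cur=1789-05-05

Derivation:
Then datewheel monthhop with n: 1: 2133-03-15.
I call datewheel yhop with n: -10, and observe 2123-03-15.
Using datewheel markday with d: 1788-04-14, and get 1788-04-14.
Calling datewheel stepdays with n: 153, and observe 1788-09-14.
Using datewheel stepdays with n: 233, and get 1789-05-05.
Then tally start with x: -53, and see -53.


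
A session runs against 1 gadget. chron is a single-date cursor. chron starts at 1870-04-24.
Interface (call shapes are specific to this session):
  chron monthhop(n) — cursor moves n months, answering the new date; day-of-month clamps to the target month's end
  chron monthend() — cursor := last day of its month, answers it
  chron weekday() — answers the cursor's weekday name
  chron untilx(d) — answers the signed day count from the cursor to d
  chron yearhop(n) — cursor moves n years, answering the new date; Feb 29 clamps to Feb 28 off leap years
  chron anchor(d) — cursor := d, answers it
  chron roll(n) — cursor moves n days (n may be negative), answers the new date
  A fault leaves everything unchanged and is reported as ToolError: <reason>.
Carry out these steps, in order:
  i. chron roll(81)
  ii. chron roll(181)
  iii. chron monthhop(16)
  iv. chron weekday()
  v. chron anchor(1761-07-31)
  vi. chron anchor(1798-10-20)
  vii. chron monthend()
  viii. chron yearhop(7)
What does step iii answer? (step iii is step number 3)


CALL chron roll[81]
RET  1870-07-14
CALL chron roll[181]
RET  1871-01-11
CALL chron monthhop[16]
RET  1872-05-11
CALL chron weekday[]
RET  Saturday
CALL chron anchor[1761-07-31]
RET  1761-07-31
CALL chron anchor[1798-10-20]
RET  1798-10-20
CALL chron monthend[]
RET  1798-10-31
CALL chron yearhop[7]
RET  1805-10-31

Answer: 1872-05-11


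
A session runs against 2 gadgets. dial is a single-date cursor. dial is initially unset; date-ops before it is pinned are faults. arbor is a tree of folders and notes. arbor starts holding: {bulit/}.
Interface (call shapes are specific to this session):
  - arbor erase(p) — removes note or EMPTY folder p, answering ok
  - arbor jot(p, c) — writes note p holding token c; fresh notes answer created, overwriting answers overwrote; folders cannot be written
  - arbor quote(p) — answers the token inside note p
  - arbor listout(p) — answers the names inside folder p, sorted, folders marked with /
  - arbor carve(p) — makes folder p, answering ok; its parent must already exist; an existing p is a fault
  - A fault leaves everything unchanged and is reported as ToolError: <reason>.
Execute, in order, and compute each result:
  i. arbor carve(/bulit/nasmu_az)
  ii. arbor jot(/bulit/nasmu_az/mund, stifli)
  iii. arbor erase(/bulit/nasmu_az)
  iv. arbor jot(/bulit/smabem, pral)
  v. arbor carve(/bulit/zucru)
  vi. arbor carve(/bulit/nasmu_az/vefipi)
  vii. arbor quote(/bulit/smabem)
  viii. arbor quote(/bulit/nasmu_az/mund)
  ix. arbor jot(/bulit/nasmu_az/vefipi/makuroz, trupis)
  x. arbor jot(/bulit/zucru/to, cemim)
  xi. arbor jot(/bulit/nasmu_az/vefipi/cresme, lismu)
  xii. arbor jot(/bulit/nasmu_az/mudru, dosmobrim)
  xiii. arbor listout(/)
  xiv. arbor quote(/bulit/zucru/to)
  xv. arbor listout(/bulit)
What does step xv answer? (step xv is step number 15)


·→ arbor carve(p: /bulit/nasmu_az)
·← ok
·→ arbor jot(p: /bulit/nasmu_az/mund, c: stifli)
·← created
·→ arbor erase(p: /bulit/nasmu_az)
·← ToolError: not empty
·→ arbor jot(p: /bulit/smabem, c: pral)
·← created
·→ arbor carve(p: /bulit/zucru)
·← ok
·→ arbor carve(p: /bulit/nasmu_az/vefipi)
·← ok
·→ arbor quote(p: /bulit/smabem)
·← pral
·→ arbor quote(p: /bulit/nasmu_az/mund)
·← stifli
·→ arbor jot(p: /bulit/nasmu_az/vefipi/makuroz, c: trupis)
·← created
·→ arbor jot(p: /bulit/zucru/to, c: cemim)
·← created
·→ arbor jot(p: /bulit/nasmu_az/vefipi/cresme, c: lismu)
·← created
·→ arbor jot(p: /bulit/nasmu_az/mudru, c: dosmobrim)
·← created
·→ arbor listout(p: /)
·← [bulit/]
·→ arbor quote(p: /bulit/zucru/to)
·← cemim
·→ arbor listout(p: /bulit)
·← [nasmu_az/, smabem, zucru/]

Answer: [nasmu_az/, smabem, zucru/]


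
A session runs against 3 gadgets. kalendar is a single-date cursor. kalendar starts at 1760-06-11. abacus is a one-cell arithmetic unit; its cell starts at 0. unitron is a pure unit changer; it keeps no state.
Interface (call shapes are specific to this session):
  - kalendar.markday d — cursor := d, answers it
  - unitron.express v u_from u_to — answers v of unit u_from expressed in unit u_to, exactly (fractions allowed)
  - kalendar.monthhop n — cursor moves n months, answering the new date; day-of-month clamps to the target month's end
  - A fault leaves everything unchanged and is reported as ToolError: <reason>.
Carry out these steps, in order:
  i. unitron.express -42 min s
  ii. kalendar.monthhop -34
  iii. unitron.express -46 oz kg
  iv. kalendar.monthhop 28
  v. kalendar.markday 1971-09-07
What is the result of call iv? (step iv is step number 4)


Answer: 1759-12-11

Derivation:
~$ unitron.express v: -42 u_from: min u_to: s
= -2520
~$ kalendar.monthhop n: -34
= 1757-08-11
~$ unitron.express v: -46 u_from: oz u_to: kg
= -1043262451/800000000
~$ kalendar.monthhop n: 28
= 1759-12-11
~$ kalendar.markday d: 1971-09-07
= 1971-09-07


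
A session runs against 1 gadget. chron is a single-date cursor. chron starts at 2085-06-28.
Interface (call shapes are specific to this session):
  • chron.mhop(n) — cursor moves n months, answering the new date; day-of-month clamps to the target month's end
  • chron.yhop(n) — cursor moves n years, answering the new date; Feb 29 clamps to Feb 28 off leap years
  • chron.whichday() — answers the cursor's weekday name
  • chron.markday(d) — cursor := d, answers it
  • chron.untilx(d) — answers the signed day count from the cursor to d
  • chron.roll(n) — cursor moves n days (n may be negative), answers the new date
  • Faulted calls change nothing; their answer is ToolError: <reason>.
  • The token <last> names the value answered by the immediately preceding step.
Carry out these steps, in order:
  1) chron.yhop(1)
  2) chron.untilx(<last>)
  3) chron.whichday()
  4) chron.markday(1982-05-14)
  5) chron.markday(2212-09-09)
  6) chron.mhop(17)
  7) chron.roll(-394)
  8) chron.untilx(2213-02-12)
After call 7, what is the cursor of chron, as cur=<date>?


;; 1. chron.yhop(n='1') ~> 2086-06-28
;; 2. chron.untilx(d='<last>') ~> 0
;; 3. chron.whichday() ~> Friday
;; 4. chron.markday(d='1982-05-14') ~> 1982-05-14
;; 5. chron.markday(d='2212-09-09') ~> 2212-09-09
;; 6. chron.mhop(n='17') ~> 2214-02-09
;; 7. chron.roll(n='-394') ~> 2213-01-11
;; 8. chron.untilx(d='2213-02-12') ~> 32

Answer: cur=2213-01-11


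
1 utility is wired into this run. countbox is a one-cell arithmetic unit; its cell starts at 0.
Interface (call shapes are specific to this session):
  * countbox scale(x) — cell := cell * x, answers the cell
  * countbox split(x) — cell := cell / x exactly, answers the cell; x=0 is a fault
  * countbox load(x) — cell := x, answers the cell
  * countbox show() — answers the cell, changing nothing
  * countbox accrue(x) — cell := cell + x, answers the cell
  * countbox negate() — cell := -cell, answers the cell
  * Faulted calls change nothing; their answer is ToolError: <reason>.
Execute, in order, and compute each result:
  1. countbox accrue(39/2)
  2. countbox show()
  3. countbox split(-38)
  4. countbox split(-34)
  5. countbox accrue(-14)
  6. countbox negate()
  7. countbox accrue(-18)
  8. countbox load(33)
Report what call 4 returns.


Answer: 39/2584

Derivation:
Using countbox accrue(x=39/2), and get 39/2.
I call countbox show(), and observe 39/2.
I use countbox split(x=-38), giving -39/76.
I invoke countbox split(x=-34), and observe 39/2584.
I invoke countbox accrue(x=-14), and see -36137/2584.
Using countbox negate(), → 36137/2584.
I try countbox accrue(x=-18), yielding -10375/2584.
Next I call countbox load(x=33), and see 33.


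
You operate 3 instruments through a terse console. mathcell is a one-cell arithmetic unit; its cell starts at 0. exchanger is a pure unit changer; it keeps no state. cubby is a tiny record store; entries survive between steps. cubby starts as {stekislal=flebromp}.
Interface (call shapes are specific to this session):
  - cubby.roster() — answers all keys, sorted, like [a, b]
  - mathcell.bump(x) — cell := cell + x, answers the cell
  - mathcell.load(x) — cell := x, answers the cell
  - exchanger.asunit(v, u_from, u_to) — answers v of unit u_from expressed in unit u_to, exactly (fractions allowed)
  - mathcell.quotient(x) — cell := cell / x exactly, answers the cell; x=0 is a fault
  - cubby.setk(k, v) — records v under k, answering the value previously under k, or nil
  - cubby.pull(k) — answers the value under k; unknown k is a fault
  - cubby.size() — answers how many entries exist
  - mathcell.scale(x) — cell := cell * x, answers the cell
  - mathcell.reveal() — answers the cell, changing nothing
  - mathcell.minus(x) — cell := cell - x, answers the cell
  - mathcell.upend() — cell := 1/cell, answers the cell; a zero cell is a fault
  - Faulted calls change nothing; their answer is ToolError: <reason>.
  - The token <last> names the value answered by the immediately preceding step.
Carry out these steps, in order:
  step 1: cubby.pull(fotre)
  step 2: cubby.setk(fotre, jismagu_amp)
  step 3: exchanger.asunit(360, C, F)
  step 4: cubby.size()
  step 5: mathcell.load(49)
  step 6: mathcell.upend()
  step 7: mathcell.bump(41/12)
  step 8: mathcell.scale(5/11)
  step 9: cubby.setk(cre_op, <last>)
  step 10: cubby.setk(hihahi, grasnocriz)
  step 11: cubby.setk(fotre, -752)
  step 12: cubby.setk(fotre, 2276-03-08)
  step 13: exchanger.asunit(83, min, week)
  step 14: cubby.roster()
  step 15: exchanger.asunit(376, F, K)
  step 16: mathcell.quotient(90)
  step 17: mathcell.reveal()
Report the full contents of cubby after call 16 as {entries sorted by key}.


% 1. pull(k: fotre) => ToolError: no such key fotre
% 2. setk(k: fotre, v: jismagu_amp) => nil
% 3. asunit(v: 360, u_from: C, u_to: F) => 680
% 4. size() => 2
% 5. load(x: 49) => 49
% 6. upend() => 1/49
% 7. bump(x: 41/12) => 2021/588
% 8. scale(x: 5/11) => 10105/6468
% 9. setk(k: cre_op, v: <last>) => nil
% 10. setk(k: hihahi, v: grasnocriz) => nil
% 11. setk(k: fotre, v: -752) => jismagu_amp
% 12. setk(k: fotre, v: 2276-03-08) => -752
% 13. asunit(v: 83, u_from: min, u_to: week) => 83/10080
% 14. roster() => [cre_op, fotre, hihahi, stekislal]
% 15. asunit(v: 376, u_from: F, u_to: K) => 83567/180
% 16. quotient(x: 90) => 2021/116424
% 17. reveal() => 2021/116424

Answer: {cre_op=10105/6468, fotre=2276-03-08, hihahi=grasnocriz, stekislal=flebromp}


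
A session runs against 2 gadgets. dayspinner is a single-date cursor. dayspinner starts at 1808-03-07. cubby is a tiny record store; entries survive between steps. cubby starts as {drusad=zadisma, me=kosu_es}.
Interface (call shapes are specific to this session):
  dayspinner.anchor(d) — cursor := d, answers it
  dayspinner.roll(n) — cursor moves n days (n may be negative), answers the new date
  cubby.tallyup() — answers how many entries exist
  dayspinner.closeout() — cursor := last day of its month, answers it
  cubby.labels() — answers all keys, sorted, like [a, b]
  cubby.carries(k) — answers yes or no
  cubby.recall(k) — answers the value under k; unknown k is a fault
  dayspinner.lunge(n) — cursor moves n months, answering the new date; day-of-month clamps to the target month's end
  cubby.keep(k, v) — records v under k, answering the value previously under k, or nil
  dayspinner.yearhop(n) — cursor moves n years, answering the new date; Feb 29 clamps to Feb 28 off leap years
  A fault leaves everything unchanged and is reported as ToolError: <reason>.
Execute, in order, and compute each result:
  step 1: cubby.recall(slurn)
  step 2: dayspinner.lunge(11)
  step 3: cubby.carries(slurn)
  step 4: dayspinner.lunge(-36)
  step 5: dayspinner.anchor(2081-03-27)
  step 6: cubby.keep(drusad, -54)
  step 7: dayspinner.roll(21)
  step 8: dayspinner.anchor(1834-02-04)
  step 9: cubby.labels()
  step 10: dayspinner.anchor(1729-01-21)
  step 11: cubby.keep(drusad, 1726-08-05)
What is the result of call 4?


Answer: 1806-02-07

Derivation:
~$ cubby.recall k: slurn
= ToolError: no such key slurn
~$ dayspinner.lunge n: 11
= 1809-02-07
~$ cubby.carries k: slurn
= no
~$ dayspinner.lunge n: -36
= 1806-02-07
~$ dayspinner.anchor d: 2081-03-27
= 2081-03-27
~$ cubby.keep k: drusad v: -54
= zadisma
~$ dayspinner.roll n: 21
= 2081-04-17
~$ dayspinner.anchor d: 1834-02-04
= 1834-02-04
~$ cubby.labels
= [drusad, me]
~$ dayspinner.anchor d: 1729-01-21
= 1729-01-21
~$ cubby.keep k: drusad v: 1726-08-05
= -54


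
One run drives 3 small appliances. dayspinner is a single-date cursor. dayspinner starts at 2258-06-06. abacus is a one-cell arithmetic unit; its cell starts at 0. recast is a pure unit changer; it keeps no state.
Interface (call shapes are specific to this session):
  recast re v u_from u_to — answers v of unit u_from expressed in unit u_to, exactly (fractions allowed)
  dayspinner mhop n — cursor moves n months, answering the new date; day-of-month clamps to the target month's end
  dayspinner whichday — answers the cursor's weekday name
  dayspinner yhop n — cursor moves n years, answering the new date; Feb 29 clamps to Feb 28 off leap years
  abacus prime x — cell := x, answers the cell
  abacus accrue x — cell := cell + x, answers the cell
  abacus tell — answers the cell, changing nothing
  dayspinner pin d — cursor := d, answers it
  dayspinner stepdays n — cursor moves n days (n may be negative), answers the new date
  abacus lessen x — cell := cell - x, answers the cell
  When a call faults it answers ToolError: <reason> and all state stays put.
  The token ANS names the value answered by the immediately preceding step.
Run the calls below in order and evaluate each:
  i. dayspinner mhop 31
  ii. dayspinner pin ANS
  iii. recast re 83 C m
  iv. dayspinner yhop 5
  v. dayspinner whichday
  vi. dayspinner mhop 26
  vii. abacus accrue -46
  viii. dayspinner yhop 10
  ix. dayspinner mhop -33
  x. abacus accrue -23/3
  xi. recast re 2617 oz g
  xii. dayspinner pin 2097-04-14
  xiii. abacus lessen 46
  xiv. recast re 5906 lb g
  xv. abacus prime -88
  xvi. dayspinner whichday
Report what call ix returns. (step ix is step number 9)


Answer: 2275-06-06

Derivation:
! dayspinner mhop(n=31) => 2261-01-06
! dayspinner pin(d=ANS) => 2261-01-06
! recast re(v=83, u_from=C, u_to=m) => ToolError: incompatible units
! dayspinner yhop(n=5) => 2266-01-06
! dayspinner whichday() => Saturday
! dayspinner mhop(n=26) => 2268-03-06
! abacus accrue(x=-46) => -46
! dayspinner yhop(n=10) => 2278-03-06
! dayspinner mhop(n=-33) => 2275-06-06
! abacus accrue(x=-23/3) => -161/3
! recast re(v=2617, u_from=oz, u_to=g) => 118705123229/1600000
! dayspinner pin(d=2097-04-14) => 2097-04-14
! abacus lessen(x=46) => -299/3
! recast re(v=5906, u_from=lb, u_to=g) => 133945826861/50000
! abacus prime(x=-88) => -88
! dayspinner whichday() => Sunday
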